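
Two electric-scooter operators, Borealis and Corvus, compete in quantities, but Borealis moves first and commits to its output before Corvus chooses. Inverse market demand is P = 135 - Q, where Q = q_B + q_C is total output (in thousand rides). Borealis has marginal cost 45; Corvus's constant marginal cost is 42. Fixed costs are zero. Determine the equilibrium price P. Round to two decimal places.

66.75

Solve by backward induction. Given q_B, the follower Corvus maximises π_C = (135 - q_B - q_C)q_C - 42q_C.
Setting the follower's marginal profit to zero, 93 - q_B - 2q_C = 0, i.e. q_C = (93 - q_B)/2.
The leader anticipates this reaction. Substituting into P = 135 - Q gives P = 177/2 - (1/2)q_B, so π_B = (177/2 - (1/2)q_B)q_B - 45q_B.
The leader's first-order condition 87/2 - q_B = 0 yields q_B = 87/2.
Then q_C = (93 - 87/2)/2 = 99/4.
Total output Q = 273/4, so price P = 135 - 273/4 = 267/4.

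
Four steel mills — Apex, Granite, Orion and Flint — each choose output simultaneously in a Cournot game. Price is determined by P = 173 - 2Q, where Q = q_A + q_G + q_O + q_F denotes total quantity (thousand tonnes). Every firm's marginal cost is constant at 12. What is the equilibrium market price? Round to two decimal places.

Each firm earns π_i = (173 - 2Q)q_i - 12q_i.
Setting ∂π_i/∂q_i = 0 with rivals' quantities fixed: 161 - 4q_i - 2·Σ_{j≠i} q_j = 0.
By symmetry each firm produces the same amount; substituting Σ_{j≠i} q_j = 3q_i yields q_i = 161/10.
Total output Q = 322/5, so price P = 173 - 2·(322/5) = 221/5.

44.20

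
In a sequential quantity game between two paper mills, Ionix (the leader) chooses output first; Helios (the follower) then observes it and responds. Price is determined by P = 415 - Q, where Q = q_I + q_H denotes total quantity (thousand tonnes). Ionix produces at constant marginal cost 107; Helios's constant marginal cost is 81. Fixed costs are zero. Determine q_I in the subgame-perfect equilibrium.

The follower Helios best-responds to any q_I: π_H = (415 - Q)q_H - 81q_H.
Follower FOC: 334 - q_I - 2q_H = 0, so q_H(q_I) = (334 - q_I)/2.
Ionix substitutes q_H(q_I) into its own profit: π_I = q_I(415 - q_I - (334 - q_I)/2) - 107q_I = (248 - (1/2)q_I)q_I - 107q_I.
The leader's first-order condition 141 - q_I = 0 yields q_I = 141.
Then q_H = (334 - 141)/2 = 193/2.

141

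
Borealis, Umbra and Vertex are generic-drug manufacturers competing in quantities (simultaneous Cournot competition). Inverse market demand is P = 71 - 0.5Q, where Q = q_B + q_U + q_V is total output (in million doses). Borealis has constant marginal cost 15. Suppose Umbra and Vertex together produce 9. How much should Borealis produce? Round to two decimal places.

51.50

With rivals' combined output fixed at 9, Borealis's profit is π_B = (71 - (1/2)·9 - (1/2)q_B)q_B - (15q_B) = (133/2 - (1/2)q_B)q_B - (15q_B).
∂π_B/∂q_B = 103/2 - q_B = 0, so q_B = 103/2.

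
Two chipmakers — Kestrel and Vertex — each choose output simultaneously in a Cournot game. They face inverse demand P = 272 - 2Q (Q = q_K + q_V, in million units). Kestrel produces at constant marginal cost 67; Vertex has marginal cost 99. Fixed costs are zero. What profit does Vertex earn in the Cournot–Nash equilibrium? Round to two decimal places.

Kestrel's profit: π_K = (272 - 2Q)q_K - (67q_K). Setting ∂π_K/∂q_K = 0: 205 - 4q_K - 2(q_V) = 0.
Vertex's first-order condition: 173 - 4q_V - 2(q_K) = 0.
Rearranging gives the reaction functions q_K = (205 - 2q_V)/4 and q_V = (173 - 2q_K)/4.
Substituting one into the other gives q_K = 79/2 and q_V = 47/2.
Price P = 272 - 2·63 = 146.
Vertex's profit: (146 - 99)·(47/2) = 1104.5000.

1104.50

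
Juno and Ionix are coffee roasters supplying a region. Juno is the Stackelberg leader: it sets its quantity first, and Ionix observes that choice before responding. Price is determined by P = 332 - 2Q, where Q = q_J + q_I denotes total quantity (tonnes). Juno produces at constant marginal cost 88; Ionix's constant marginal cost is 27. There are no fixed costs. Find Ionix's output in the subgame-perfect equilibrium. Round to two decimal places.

53.38

The follower Ionix best-responds to any q_J: π_I = (332 - 2Q)q_I - 27q_I.
Setting the follower's marginal profit to zero, 305 - 2q_J - 4q_I = 0, i.e. q_I = (305 - 2q_J)/4.
Juno substitutes q_I(q_J) into its own profit: π_J = q_J(332 - 2q_J - (305 - 2q_J)/2) - 88q_J = (359/2 - q_J)q_J - 88q_J.
Leader FOC: 183/2 - 2q_J = 0, so q_J = 183/4.
Then q_I = (305 - 2·(183/4))/4 = 427/8.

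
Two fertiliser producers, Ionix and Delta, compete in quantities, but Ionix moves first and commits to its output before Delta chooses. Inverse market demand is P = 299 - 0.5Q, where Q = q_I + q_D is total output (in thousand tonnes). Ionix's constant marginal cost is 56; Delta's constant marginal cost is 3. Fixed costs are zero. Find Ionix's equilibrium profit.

The follower Delta best-responds to any q_I: π_D = (299 - 0.5Q)q_D - 3q_D.
Follower FOC: 296 - (1/2)q_I - q_D = 0, so q_D(q_I) = (296 - (1/2)q_I).
Ionix substitutes q_D(q_I) into its own profit: π_I = q_I(299 - (1/2)q_I - (296 - (1/2)q_I)/2) - 56q_I = (151 - (1/4)q_I)q_I - 56q_I.
Maximising: ∂π_I/∂q_I = 95 - (1/2)q_I = 0, giving q_I = 190.
Then q_D = (296 - (1/2)·190) = 201.
Price P = 299 - (1/2)·391 = 207/2.
Ionix's profit: (207/2 - 56)·190 = 9025.

9025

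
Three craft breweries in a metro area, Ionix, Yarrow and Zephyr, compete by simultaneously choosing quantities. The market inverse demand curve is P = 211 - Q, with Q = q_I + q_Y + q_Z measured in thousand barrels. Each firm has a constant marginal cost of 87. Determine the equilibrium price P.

Each firm earns π_i = (211 - Q)q_i - 87q_i.
Setting ∂π_i/∂q_i = 0 with rivals' quantities fixed: 124 - 2q_i - Σ_{j≠i} q_j = 0.
With identical firms every q_j equals q_i, so Σ_{j≠i} q_j = 2q_i and 124 = 4q_i, giving q_i = 31.
Total output Q = 93, so price P = 211 - 93 = 118.

118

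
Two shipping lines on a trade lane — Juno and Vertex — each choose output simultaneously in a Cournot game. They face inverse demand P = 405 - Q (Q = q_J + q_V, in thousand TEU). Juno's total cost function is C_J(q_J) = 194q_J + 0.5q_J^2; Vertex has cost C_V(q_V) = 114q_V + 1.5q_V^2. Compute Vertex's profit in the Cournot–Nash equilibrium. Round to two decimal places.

5589.85

Juno's profit: π_J = (405 - Q)q_J - (194q_J + (1/2)q_J²). Setting ∂π_J/∂q_J = 0: 211 - 3q_J - (q_V) = 0.
Vertex's first-order condition: 291 - 5q_V - (q_J) = 0.
Rearranging gives the reaction functions q_J = (211 - q_V)/3 and q_V = (291 - q_J)/5.
Solving the pair: q_J = 382/7, q_V = 331/7.
Price P = 405 - 713/7 = 303.1429.
Vertex's profit: 303.1429·(331/7) - 114·(331/7) - (3/2)(331/7)² = 5589.8469.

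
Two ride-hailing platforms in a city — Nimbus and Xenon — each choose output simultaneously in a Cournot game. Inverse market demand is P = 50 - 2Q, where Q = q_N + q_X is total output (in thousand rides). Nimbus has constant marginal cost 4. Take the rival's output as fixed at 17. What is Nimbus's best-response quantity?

With the rival's output fixed at 17, Nimbus's profit is π_N = (50 - 2·17 - 2q_N)q_N - (4q_N) = (16 - 2q_N)q_N - (4q_N).
∂π_N/∂q_N = 12 - 4q_N = 0, so q_N = 3.

3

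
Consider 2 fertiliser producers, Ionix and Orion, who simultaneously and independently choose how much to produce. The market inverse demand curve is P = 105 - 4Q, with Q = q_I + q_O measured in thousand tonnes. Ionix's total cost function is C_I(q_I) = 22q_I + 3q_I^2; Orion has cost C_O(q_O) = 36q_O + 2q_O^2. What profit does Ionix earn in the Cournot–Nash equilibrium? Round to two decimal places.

Ionix's profit: π_I = (105 - 4Q)q_I - (22q_I + 3q_I²). Setting ∂π_I/∂q_I = 0: 83 - 14q_I - 4(q_O) = 0.
Orion's profit: π_O = (105 - 4Q)q_O - (36q_O + 2q_O²). Setting ∂π_O/∂q_O = 0: 69 - 12q_O - 4(q_I) = 0.
Rearranging gives the reaction functions q_I = (83 - 4q_O)/14 and q_O = (69 - 4q_I)/12.
Substituting one into the other gives q_I = 90/19 and q_O = 317/76.
Price P = 105 - 4·(677/76) = 1318/19.
Ionix's profit: (1318/19)·(90/19) - 22·(90/19) - 3(90/19)² = 157.0637.

157.06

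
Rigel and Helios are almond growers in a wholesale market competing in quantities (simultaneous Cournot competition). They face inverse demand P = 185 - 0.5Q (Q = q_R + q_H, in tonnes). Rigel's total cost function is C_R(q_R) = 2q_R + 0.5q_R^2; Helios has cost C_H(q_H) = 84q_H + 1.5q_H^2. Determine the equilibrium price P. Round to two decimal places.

133.90

Rigel's profit: π_R = (185 - 0.5Q)q_R - (2q_R + (1/2)q_R²). Setting ∂π_R/∂q_R = 0: 183 - 2q_R - (1/2)(q_H) = 0.
Helios's profit: π_H = (185 - 0.5Q)q_H - (84q_H + (3/2)q_H²). Setting ∂π_H/∂q_H = 0: 101 - 4q_H - (1/2)(q_R) = 0.
Rearranging gives the reaction functions q_R = (183 - (1/2)q_H)/2 and q_H = (101 - (1/2)q_R)/4.
Substituting one into the other gives q_R = 87.9355 and q_H = 442/31.
Total output Q = 102.1935, so price P = 185 - (1/2)·102.1935 = 133.9032.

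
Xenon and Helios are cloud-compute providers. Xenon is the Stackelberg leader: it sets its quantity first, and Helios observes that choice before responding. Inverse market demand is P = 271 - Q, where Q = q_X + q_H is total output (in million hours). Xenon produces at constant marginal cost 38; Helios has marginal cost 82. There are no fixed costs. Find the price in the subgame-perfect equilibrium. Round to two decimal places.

Solve by backward induction. Given q_X, the follower Helios maximises π_H = (271 - q_X - q_H)q_H - 82q_H.
Follower FOC: 189 - q_X - 2q_H = 0, so q_H(q_X) = (189 - q_X)/2.
Xenon substitutes q_H(q_X) into its own profit: π_X = q_X(271 - q_X - (189 - q_X)/2) - 38q_X = (353/2 - (1/2)q_X)q_X - 38q_X.
Maximising: ∂π_X/∂q_X = 277/2 - q_X = 0, giving q_X = 277/2.
Then q_H = (189 - 277/2)/2 = 101/4.
Total output Q = 655/4, so price P = 271 - 655/4 = 429/4.

107.25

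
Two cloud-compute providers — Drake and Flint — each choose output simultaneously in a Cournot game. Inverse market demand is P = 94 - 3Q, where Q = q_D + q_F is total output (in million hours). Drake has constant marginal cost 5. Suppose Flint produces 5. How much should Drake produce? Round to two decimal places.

12.33

With the rival's output fixed at 5, Drake's profit is π_D = (94 - 3·5 - 3q_D)q_D - (5q_D) = (79 - 3q_D)q_D - (5q_D).
∂π_D/∂q_D = 74 - 6q_D = 0, so q_D = 37/3.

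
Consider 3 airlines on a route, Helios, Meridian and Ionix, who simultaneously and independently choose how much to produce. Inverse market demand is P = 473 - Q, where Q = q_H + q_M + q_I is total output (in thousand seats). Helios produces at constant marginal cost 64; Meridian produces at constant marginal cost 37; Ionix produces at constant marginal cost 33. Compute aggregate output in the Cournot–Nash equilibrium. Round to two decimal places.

Helios's profit: π_H = (473 - Q)q_H - (64q_H). Setting ∂π_H/∂q_H = 0: 409 - 2q_H - (q_M + q_I) = 0.
Meridian's first-order condition: 436 - 2q_M - (q_H + q_I) = 0.
Ionix's profit: π_I = (473 - Q)q_I - (33q_I). Setting ∂π_I/∂q_I = 0: 440 - 2q_I - (q_H + q_M) = 0.
Adding the 3 conditions: 1285 − 2Q − 2Q = 0, i.e. Q = 1285/4.
Back-substituting: q_H = (409 − 1285/4) = 351/4, q_M = (436 − 1285/4) = 459/4, q_I = (440 − 1285/4) = 475/4.
Total output Q = 351/4 + 459/4 + 475/4 = 1285/4.

321.25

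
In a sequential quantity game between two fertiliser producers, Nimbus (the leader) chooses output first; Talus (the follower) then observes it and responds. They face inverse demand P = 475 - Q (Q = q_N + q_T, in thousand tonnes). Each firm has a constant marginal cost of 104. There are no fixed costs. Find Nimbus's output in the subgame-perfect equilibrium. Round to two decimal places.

185.50

The follower Talus best-responds to any q_N: π_T = (475 - Q)q_T - 104q_T.
Setting the follower's marginal profit to zero, 371 - q_N - 2q_T = 0, i.e. q_T = (371 - q_N)/2.
Nimbus substitutes q_T(q_N) into its own profit: π_N = q_N(475 - q_N - (371 - q_N)/2) - 104q_N = (579/2 - (1/2)q_N)q_N - 104q_N.
Maximising: ∂π_N/∂q_N = 371/2 - q_N = 0, giving q_N = 371/2.
Then q_T = (371 - 371/2)/2 = 371/4.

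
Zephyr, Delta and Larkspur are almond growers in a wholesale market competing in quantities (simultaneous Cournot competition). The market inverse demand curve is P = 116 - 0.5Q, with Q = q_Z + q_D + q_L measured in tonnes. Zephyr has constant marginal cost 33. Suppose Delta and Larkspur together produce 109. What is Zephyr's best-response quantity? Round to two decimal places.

28.50

With rivals' combined output fixed at 109, Zephyr's profit is π_Z = (116 - (1/2)·109 - (1/2)q_Z)q_Z - (33q_Z) = (123/2 - (1/2)q_Z)q_Z - (33q_Z).
∂π_Z/∂q_Z = 57/2 - q_Z = 0, so q_Z = 57/2.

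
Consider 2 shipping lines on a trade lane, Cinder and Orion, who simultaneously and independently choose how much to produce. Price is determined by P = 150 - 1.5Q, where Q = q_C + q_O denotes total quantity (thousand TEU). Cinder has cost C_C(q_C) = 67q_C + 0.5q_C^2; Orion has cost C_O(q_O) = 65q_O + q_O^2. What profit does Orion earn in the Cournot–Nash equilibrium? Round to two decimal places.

368.50

Cinder's profit: π_C = (150 - 1.5Q)q_C - (67q_C + (1/2)q_C²). Setting ∂π_C/∂q_C = 0: 83 - 4q_C - (3/2)(q_O) = 0.
Orion's first-order condition: 85 - 5q_O - (3/2)(q_C) = 0.
So q_C = (83 - (3/2)q_O)/4 and q_O = (85 - (3/2)q_C)/5.
Substituting one into the other gives q_C = 1150/71 and q_O = 862/71.
Price P = 150 - (3/2)·28.3380 = 107.4930.
Orion's profit: 107.4930·(862/71) - 65·(862/71) - (862/71)² = 368.5003.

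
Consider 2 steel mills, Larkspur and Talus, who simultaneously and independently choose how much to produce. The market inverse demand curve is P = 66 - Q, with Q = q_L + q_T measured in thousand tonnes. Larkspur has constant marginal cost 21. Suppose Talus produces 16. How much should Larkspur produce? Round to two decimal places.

With the rival's output fixed at 16, Larkspur's profit is π_L = (66 - 16 - q_L)q_L - (21q_L) = (50 - q_L)q_L - (21q_L).
∂π_L/∂q_L = 29 - 2q_L = 0, so q_L = 29/2.

14.50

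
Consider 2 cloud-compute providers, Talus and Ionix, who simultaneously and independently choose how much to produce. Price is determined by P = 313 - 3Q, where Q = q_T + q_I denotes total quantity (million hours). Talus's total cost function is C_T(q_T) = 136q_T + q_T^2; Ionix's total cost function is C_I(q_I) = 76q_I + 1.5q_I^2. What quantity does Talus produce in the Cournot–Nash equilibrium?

Talus's profit: π_T = (313 - 3Q)q_T - (136q_T + q_T²). Setting ∂π_T/∂q_T = 0: 177 - 8q_T - 3(q_I) = 0.
Ionix's profit: π_I = (313 - 3Q)q_I - (76q_I + (3/2)q_I²). Setting ∂π_I/∂q_I = 0: 237 - 9q_I - 3(q_T) = 0.
Best responses: q_T = (177 - 3q_I)/8, q_I = (237 - 3q_T)/9.
Substituting one into the other gives q_T = 14 and q_I = 65/3.

14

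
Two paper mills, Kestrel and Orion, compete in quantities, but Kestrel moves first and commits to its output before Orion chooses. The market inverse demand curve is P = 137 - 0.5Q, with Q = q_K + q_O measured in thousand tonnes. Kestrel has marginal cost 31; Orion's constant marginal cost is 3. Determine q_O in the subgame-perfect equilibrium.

Solve by backward induction. Given q_K, the follower Orion maximises π_O = (137 - (1/2)q_K - (1/2)q_O)q_O - 3q_O.
∂π_O/∂q_O = 134 - (1/2)q_K - q_O = 0 gives the reaction function q_O = (134 - (1/2)q_K).
Kestrel substitutes q_O(q_K) into its own profit: π_K = q_K(137 - (1/2)q_K - (134 - (1/2)q_K)/2) - 31q_K = (70 - (1/4)q_K)q_K - 31q_K.
Maximising: ∂π_K/∂q_K = 39 - (1/2)q_K = 0, giving q_K = 78.
Then q_O = (134 - (1/2)·78) = 95.

95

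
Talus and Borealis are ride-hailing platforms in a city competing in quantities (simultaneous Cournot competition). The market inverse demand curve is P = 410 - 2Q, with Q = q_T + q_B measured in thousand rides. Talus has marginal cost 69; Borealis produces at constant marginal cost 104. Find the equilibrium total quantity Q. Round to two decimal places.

107.83

Talus's profit: π_T = (410 - 2Q)q_T - (69q_T). Setting ∂π_T/∂q_T = 0: 341 - 4q_T - 2(q_B) = 0.
Borealis's profit: π_B = (410 - 2Q)q_B - (104q_B). Setting ∂π_B/∂q_B = 0: 306 - 4q_B - 2(q_T) = 0.
Best responses: q_T = (341 - 2q_B)/4, q_B = (306 - 2q_T)/4.
Substituting one into the other gives q_T = 188/3 and q_B = 271/6.
Total output Q = 188/3 + 271/6 = 647/6.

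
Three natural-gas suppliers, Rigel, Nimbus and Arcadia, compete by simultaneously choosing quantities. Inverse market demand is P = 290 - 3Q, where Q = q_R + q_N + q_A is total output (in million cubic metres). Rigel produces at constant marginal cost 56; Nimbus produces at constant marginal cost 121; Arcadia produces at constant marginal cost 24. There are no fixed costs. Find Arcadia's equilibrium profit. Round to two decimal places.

Rigel's profit: π_R = (290 - 3Q)q_R - (56q_R). Setting ∂π_R/∂q_R = 0: 234 - 6q_R - 3(q_N + q_A) = 0.
Nimbus's first-order condition: 169 - 6q_N - 3(q_R + q_A) = 0.
Arcadia's first-order condition: 266 - 6q_A - 3(q_R + q_N) = 0.
Adding the 3 first-order conditions: 669 − 12Q = 0, so Q = 223/4.
Back-substituting: q_R = (234 − 669/4)/3 = 89/4, q_N = (169 − 669/4)/3 = 7/12, q_A = (266 − 669/4)/3 = 395/12.
Price P = 290 - 3·(223/4) = 491/4.
Arcadia's profit: (491/4 - 24)·(395/12) = 3250.5208.

3250.52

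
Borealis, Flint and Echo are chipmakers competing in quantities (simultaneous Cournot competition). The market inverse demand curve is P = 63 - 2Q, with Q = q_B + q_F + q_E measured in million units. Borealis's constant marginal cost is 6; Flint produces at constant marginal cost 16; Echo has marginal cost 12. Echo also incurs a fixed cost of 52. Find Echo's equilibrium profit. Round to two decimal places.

Borealis's profit: π_B = (63 - 2Q)q_B - (6q_B). Setting ∂π_B/∂q_B = 0: 57 - 4q_B - 2(q_F + q_E) = 0.
Flint's profit: π_F = (63 - 2Q)q_F - (16q_F). Setting ∂π_F/∂q_F = 0: 47 - 4q_F - 2(q_B + q_E) = 0.
Echo's first-order condition: 51 - 4q_E - 2(q_B + q_F) = 0.
Adding the 3 conditions: 155 − 4Q − 4Q = 0, i.e. Q = 155/8.
Back-substituting: q_B = (57 − 155/4)/2 = 73/8, q_F = (47 − 155/4)/2 = 33/8, q_E = (51 − 155/4)/2 = 49/8.
Price P = 63 - 2·(155/8) = 97/4.
Echo's profit: (97/4 - 12)·(49/8) - 52 = 737/32.

23.03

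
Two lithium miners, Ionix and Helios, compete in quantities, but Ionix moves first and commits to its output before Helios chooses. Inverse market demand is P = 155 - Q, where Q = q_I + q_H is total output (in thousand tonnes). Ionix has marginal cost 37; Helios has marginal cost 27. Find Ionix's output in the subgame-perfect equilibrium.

54

Solve by backward induction. Given q_I, the follower Helios maximises π_H = (155 - q_I - q_H)q_H - 27q_H.
Setting the follower's marginal profit to zero, 128 - q_I - 2q_H = 0, i.e. q_H = (128 - q_I)/2.
Ionix substitutes q_H(q_I) into its own profit: π_I = q_I(155 - q_I - (128 - q_I)/2) - 37q_I = (91 - (1/2)q_I)q_I - 37q_I.
Leader FOC: 54 - q_I = 0, so q_I = 54.
Then q_H = (128 - 54)/2 = 37.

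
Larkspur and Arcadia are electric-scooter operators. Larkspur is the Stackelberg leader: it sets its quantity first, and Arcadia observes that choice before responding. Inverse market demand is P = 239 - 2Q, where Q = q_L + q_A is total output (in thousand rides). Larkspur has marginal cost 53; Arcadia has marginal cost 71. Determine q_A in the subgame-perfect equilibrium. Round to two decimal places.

16.50

The follower Arcadia best-responds to any q_L: π_A = (239 - 2Q)q_A - 71q_A.
∂π_A/∂q_A = 168 - 2q_L - 4q_A = 0 gives the reaction function q_A = (168 - 2q_L)/4.
Larkspur substitutes q_A(q_L) into its own profit: π_L = q_L(239 - 2q_L - (168 - 2q_L)/2) - 53q_L = (155 - q_L)q_L - 53q_L.
Maximising: ∂π_L/∂q_L = 102 - 2q_L = 0, giving q_L = 51.
Then q_A = (168 - 2·51)/4 = 33/2.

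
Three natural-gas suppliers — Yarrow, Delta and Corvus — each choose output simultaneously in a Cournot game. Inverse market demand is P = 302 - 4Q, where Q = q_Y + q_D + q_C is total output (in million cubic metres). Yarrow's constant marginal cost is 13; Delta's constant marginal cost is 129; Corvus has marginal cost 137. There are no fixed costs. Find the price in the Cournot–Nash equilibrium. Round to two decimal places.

145.25

Yarrow's profit: π_Y = (302 - 4Q)q_Y - (13q_Y). Setting ∂π_Y/∂q_Y = 0: 289 - 8q_Y - 4(q_D + q_C) = 0.
Delta's profit: π_D = (302 - 4Q)q_D - (129q_D). Setting ∂π_D/∂q_D = 0: 173 - 8q_D - 4(q_Y + q_C) = 0.
Corvus's profit: π_C = (302 - 4Q)q_C - (137q_C). Setting ∂π_C/∂q_C = 0: 165 - 8q_C - 4(q_Y + q_D) = 0.
Adding the 3 first-order conditions: 627 − 16Q = 0, so Q = 627/16.
Back-substituting: q_Y = (289 − 627/4)/4 = 529/16, q_D = (173 − 627/4)/4 = 65/16, q_C = (165 − 627/4)/4 = 33/16.
Total output Q = 627/16, so price P = 302 - 4·(627/16) = 581/4.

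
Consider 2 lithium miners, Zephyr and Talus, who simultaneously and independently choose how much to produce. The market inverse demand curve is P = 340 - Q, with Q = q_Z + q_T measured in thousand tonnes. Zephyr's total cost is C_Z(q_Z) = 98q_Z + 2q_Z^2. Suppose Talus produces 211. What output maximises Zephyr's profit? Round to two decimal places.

With the rival's output fixed at 211, Zephyr's profit is π_Z = (340 - 211 - q_Z)q_Z - (98q_Z + 2q_Z²) = (129 - q_Z)q_Z - (98q_Z + 2q_Z²).
∂π_Z/∂q_Z = 31 - 6q_Z = 0, so q_Z = 31/6.

5.17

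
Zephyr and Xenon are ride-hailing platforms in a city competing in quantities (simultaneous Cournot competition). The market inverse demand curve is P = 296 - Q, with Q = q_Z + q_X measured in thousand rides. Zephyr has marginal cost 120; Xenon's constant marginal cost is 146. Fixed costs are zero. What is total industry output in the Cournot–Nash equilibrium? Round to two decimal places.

Zephyr's profit: π_Z = (296 - Q)q_Z - (120q_Z). Setting ∂π_Z/∂q_Z = 0: 176 - 2q_Z - (q_X) = 0.
Xenon's first-order condition: 150 - 2q_X - (q_Z) = 0.
Rearranging gives the reaction functions q_Z = (176 - q_X)/2 and q_X = (150 - q_Z)/2.
Solving the pair: q_Z = 202/3, q_X = 124/3.
Total output Q = 202/3 + 124/3 = 326/3.

108.67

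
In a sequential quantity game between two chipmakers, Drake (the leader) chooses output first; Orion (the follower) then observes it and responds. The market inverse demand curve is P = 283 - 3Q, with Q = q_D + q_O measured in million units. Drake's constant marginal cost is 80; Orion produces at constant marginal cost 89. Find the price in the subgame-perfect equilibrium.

The follower Orion best-responds to any q_D: π_O = (283 - 3Q)q_O - 89q_O.
∂π_O/∂q_O = 194 - 3q_D - 6q_O = 0 gives the reaction function q_O = (194 - 3q_D)/6.
Drake substitutes q_O(q_D) into its own profit: π_D = q_D(283 - 3q_D - (194 - 3q_D)/2) - 80q_D = (186 - (3/2)q_D)q_D - 80q_D.
The leader's first-order condition 106 - 3q_D = 0 yields q_D = 106/3.
Then q_O = (194 - 3·(106/3))/6 = 44/3.
Total output Q = 50, so price P = 283 - 3·50 = 133.

133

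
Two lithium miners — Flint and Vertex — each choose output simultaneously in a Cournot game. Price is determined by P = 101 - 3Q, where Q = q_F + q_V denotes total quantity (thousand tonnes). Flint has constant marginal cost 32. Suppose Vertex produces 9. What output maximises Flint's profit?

7

With the rival's output fixed at 9, Flint's profit is π_F = (101 - 3·9 - 3q_F)q_F - (32q_F) = (74 - 3q_F)q_F - (32q_F).
∂π_F/∂q_F = 42 - 6q_F = 0, so q_F = 7.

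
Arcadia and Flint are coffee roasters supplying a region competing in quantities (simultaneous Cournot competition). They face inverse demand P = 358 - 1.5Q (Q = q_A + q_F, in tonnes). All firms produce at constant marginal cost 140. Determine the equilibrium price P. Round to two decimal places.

A representative firm's profit is π_i = q_i(358 - 1.5Q) - 140q_i.
Setting ∂π_i/∂q_i = 0 with rivals' quantities fixed: 218 - 3q_i - (3/2)q_j = 0.
By symmetry each firm produces the same amount; substituting q_j = q_i yields q_i = 218/(9/2) = 436/9.
Total output Q = 872/9, so price P = 358 - (3/2)·(872/9) = 638/3.

212.67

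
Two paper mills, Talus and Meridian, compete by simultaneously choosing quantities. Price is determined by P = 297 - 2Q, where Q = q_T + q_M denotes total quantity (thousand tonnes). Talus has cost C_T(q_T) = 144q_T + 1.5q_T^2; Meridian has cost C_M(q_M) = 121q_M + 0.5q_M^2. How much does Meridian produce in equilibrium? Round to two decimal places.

Talus's profit: π_T = (297 - 2Q)q_T - (144q_T + (3/2)q_T²). Setting ∂π_T/∂q_T = 0: 153 - 7q_T - 2(q_M) = 0.
Meridian's profit: π_M = (297 - 2Q)q_M - (121q_M + (1/2)q_M²). Setting ∂π_M/∂q_M = 0: 176 - 5q_M - 2(q_T) = 0.
Best responses: q_T = (153 - 2q_M)/7, q_M = (176 - 2q_T)/5.
Solving the pair: q_T = 413/31, q_M = 926/31.

29.87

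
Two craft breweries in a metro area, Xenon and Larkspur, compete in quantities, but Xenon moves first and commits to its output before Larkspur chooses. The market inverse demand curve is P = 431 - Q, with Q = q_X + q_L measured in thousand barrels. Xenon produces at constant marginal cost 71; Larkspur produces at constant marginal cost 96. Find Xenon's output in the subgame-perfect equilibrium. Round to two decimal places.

192.50

The follower Larkspur best-responds to any q_X: π_L = (431 - Q)q_L - 96q_L.
∂π_L/∂q_L = 335 - q_X - 2q_L = 0 gives the reaction function q_L = (335 - q_X)/2.
Xenon substitutes q_L(q_X) into its own profit: π_X = q_X(431 - q_X - (335 - q_X)/2) - 71q_X = (527/2 - (1/2)q_X)q_X - 71q_X.
The leader's first-order condition 385/2 - q_X = 0 yields q_X = 385/2.
Then q_L = (335 - 385/2)/2 = 285/4.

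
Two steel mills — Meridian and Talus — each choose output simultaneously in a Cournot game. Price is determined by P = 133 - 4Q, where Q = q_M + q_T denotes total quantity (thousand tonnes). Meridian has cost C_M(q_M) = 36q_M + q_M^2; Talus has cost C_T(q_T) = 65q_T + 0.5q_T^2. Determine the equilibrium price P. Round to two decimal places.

Meridian's profit: π_M = (133 - 4Q)q_M - (36q_M + q_M²). Setting ∂π_M/∂q_M = 0: 97 - 10q_M - 4(q_T) = 0.
Talus's profit: π_T = (133 - 4Q)q_T - (65q_T + (1/2)q_T²). Setting ∂π_T/∂q_T = 0: 68 - 9q_T - 4(q_M) = 0.
Rearranging gives the reaction functions q_M = (97 - 4q_T)/10 and q_T = (68 - 4q_M)/9.
Solving the pair: q_M = 601/74, q_T = 146/37.
Total output Q = 893/74, so price P = 133 - 4·(893/74) = 84.7297.

84.73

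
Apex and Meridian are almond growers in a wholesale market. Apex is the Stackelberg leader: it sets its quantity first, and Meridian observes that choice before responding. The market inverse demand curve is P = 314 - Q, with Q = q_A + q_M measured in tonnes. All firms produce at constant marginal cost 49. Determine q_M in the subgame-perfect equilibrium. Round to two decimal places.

66.25

Solve by backward induction. Given q_A, the follower Meridian maximises π_M = (314 - q_A - q_M)q_M - 49q_M.
Setting the follower's marginal profit to zero, 265 - q_A - 2q_M = 0, i.e. q_M = (265 - q_A)/2.
The leader anticipates this reaction. Substituting into P = 314 - Q gives P = 363/2 - (1/2)q_A, so π_A = (363/2 - (1/2)q_A)q_A - 49q_A.
Leader FOC: 265/2 - q_A = 0, so q_A = 265/2.
Then q_M = (265 - 265/2)/2 = 265/4.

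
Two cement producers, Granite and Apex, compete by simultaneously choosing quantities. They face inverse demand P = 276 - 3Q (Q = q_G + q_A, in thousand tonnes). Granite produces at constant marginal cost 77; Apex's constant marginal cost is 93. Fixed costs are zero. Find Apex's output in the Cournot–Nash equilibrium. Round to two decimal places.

Granite's profit: π_G = (276 - 3Q)q_G - (77q_G). Setting ∂π_G/∂q_G = 0: 199 - 6q_G - 3(q_A) = 0.
Apex's first-order condition: 183 - 6q_A - 3(q_G) = 0.
Rearranging gives the reaction functions q_G = (199 - 3q_A)/6 and q_A = (183 - 3q_G)/6.
Substituting one into the other gives q_G = 215/9 and q_A = 167/9.

18.56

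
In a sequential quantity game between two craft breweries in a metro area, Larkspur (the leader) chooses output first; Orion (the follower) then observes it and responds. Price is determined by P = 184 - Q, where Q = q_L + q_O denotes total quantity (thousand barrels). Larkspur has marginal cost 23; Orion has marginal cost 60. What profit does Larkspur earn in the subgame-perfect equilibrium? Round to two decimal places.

Solve by backward induction. Given q_L, the follower Orion maximises π_O = (184 - q_L - q_O)q_O - 60q_O.
Setting the follower's marginal profit to zero, 124 - q_L - 2q_O = 0, i.e. q_O = (124 - q_L)/2.
The leader anticipates this reaction. Substituting into P = 184 - Q gives P = 122 - (1/2)q_L, so π_L = (122 - (1/2)q_L)q_L - 23q_L.
Leader FOC: 99 - q_L = 0, so q_L = 99.
Then q_O = (124 - 99)/2 = 25/2.
Price P = 184 - 223/2 = 145/2.
Larkspur's profit: (145/2 - 23)·99 = 4900.5000.

4900.50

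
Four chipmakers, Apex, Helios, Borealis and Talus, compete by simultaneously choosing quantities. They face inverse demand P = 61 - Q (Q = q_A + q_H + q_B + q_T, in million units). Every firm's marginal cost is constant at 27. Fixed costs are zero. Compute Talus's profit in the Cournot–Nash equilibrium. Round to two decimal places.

46.24

A representative firm's profit is π_i = q_i(61 - Q) - 27q_i.
Setting ∂π_i/∂q_i = 0 with rivals' quantities fixed: 34 - 2q_i - Σ_{j≠i} q_j = 0.
By symmetry each firm produces the same amount; substituting Σ_{j≠i} q_j = 3q_i yields q_i = 34/5.
Price P = 61 - 136/5 = 169/5.
Talus's profit: (169/5 - 27)·(34/5) = 1156/25.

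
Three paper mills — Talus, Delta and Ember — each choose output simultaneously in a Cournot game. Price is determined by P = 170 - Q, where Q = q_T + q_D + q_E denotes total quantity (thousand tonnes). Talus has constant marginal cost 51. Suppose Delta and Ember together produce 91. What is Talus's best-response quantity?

14

With rivals' combined output fixed at 91, Talus's profit is π_T = (170 - 91 - q_T)q_T - (51q_T) = (79 - q_T)q_T - (51q_T).
∂π_T/∂q_T = 28 - 2q_T = 0, so q_T = 14.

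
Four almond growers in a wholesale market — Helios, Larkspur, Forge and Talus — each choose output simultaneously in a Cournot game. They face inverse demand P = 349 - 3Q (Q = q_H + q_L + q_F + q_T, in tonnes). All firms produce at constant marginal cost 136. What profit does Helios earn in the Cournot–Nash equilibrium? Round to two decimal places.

Each firm earns π_i = (349 - 3Q)q_i - 136q_i.
Setting ∂π_i/∂q_i = 0 with rivals' quantities fixed: 213 - 6q_i - 3·Σ_{j≠i} q_j = 0.
With identical firms every q_j equals q_i, so Σ_{j≠i} q_j = 3q_i and 213 = 15q_i, giving q_i = 71/5.
Price P = 349 - 3·(284/5) = 893/5.
Helios's profit: (893/5 - 136)·(71/5) = 604.9200.

604.92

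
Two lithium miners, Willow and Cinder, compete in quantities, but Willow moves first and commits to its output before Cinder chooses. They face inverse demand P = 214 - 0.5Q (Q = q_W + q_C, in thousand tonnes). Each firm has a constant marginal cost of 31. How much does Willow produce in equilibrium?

Solve by backward induction. Given q_W, the follower Cinder maximises π_C = (214 - (1/2)q_W - (1/2)q_C)q_C - 31q_C.
Setting the follower's marginal profit to zero, 183 - (1/2)q_W - q_C = 0, i.e. q_C = (183 - (1/2)q_W).
Willow substitutes q_C(q_W) into its own profit: π_W = q_W(214 - (1/2)q_W - (183 - (1/2)q_W)/2) - 31q_W = (245/2 - (1/4)q_W)q_W - 31q_W.
Leader FOC: 183/2 - (1/2)q_W = 0, so q_W = 183.
Then q_C = (183 - (1/2)·183) = 183/2.

183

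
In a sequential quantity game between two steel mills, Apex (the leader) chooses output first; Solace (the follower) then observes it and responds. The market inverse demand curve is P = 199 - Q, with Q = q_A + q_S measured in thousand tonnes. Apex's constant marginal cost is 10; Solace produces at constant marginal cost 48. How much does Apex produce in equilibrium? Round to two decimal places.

113.50

The follower Solace best-responds to any q_A: π_S = (199 - Q)q_S - 48q_S.
Follower FOC: 151 - q_A - 2q_S = 0, so q_S(q_A) = (151 - q_A)/2.
The leader anticipates this reaction. Substituting into P = 199 - Q gives P = 247/2 - (1/2)q_A, so π_A = (247/2 - (1/2)q_A)q_A - 10q_A.
Leader FOC: 227/2 - q_A = 0, so q_A = 227/2.
Then q_S = (151 - 227/2)/2 = 75/4.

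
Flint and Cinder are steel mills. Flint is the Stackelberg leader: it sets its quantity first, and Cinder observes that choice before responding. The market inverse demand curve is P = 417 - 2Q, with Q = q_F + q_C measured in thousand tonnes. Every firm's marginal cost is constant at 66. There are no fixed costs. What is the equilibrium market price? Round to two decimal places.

153.75

Solve by backward induction. Given q_F, the follower Cinder maximises π_C = (417 - 2q_F - 2q_C)q_C - 66q_C.
Follower FOC: 351 - 2q_F - 4q_C = 0, so q_C(q_F) = (351 - 2q_F)/4.
The leader anticipates this reaction. Substituting into P = 417 - 2Q gives P = 483/2 - q_F, so π_F = (483/2 - q_F)q_F - 66q_F.
Maximising: ∂π_F/∂q_F = 351/2 - 2q_F = 0, giving q_F = 351/4.
Then q_C = (351 - 2·(351/4))/4 = 351/8.
Total output Q = 1053/8, so price P = 417 - 2·(1053/8) = 615/4.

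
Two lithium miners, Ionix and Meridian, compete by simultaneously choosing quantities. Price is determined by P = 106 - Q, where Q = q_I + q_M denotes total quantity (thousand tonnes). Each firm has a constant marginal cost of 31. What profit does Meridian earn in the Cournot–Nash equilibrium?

625

Each firm earns π_i = (106 - Q)q_i - 31q_i.
First-order condition (treating rivals' output as given): 75 - 2q_i - q_j = 0.
By symmetry each firm produces the same amount; substituting q_j = q_i yields q_i = 75/3 = 25.
Price P = 106 - 50 = 56.
Meridian's profit: (56 - 31)·25 = 625.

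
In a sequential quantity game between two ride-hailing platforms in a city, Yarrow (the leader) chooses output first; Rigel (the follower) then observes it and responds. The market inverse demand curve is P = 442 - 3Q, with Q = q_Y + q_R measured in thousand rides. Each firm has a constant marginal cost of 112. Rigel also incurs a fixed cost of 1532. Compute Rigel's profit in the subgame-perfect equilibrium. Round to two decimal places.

Solve by backward induction. Given q_Y, the follower Rigel maximises π_R = (442 - 3q_Y - 3q_R)q_R - 112q_R.
Follower FOC: 330 - 3q_Y - 6q_R = 0, so q_R(q_Y) = (330 - 3q_Y)/6.
Yarrow substitutes q_R(q_Y) into its own profit: π_Y = q_Y(442 - 3q_Y - (330 - 3q_Y)/2) - 112q_Y = (277 - (3/2)q_Y)q_Y - 112q_Y.
The leader's first-order condition 165 - 3q_Y = 0 yields q_Y = 55.
Then q_R = (330 - 3·55)/6 = 55/2.
Price P = 442 - 3·(165/2) = 389/2.
Rigel's profit: (389/2 - 112)·(55/2) - 1532 = 736.7500.

736.75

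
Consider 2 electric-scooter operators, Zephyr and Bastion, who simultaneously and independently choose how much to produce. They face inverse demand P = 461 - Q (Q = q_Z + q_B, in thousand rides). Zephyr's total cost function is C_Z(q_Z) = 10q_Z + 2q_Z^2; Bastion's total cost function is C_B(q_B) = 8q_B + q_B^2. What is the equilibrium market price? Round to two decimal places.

303.70

Zephyr's profit: π_Z = (461 - Q)q_Z - (10q_Z + 2q_Z²). Setting ∂π_Z/∂q_Z = 0: 451 - 6q_Z - (q_B) = 0.
Bastion's first-order condition: 453 - 4q_B - (q_Z) = 0.
Rearranging gives the reaction functions q_Z = (451 - q_B)/6 and q_B = (453 - q_Z)/4.
Substituting one into the other gives q_Z = 1351/23 and q_B = 98.5652.
Total output Q = 157.3043, so price P = 461 - 157.3043 = 303.6957.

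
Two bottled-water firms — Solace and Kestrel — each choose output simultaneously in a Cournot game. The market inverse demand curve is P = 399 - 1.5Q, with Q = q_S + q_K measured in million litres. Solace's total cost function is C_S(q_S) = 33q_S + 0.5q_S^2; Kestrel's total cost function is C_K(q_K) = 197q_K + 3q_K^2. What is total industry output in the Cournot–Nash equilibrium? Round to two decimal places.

Solace's profit: π_S = (399 - 1.5Q)q_S - (33q_S + (1/2)q_S²). Setting ∂π_S/∂q_S = 0: 366 - 4q_S - (3/2)(q_K) = 0.
Kestrel's profit: π_K = (399 - 1.5Q)q_K - (197q_K + 3q_K²). Setting ∂π_K/∂q_K = 0: 202 - 9q_K - (3/2)(q_S) = 0.
Rearranging gives the reaction functions q_S = (366 - (3/2)q_K)/4 and q_K = (202 - (3/2)q_S)/9.
Solving the pair: q_S = 88.6222, q_K = 1036/135.
Total output Q = 88.6222 + 1036/135 = 96.2963.

96.30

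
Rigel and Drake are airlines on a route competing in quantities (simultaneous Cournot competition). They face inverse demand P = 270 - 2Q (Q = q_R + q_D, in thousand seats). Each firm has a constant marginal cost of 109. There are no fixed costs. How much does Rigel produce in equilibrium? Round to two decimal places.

Each firm earns π_i = (270 - 2Q)q_i - 109q_i.
Setting ∂π_i/∂q_i = 0 with rivals' quantities fixed: 161 - 4q_i - 2q_j = 0.
With identical firms every q_j equals q_i, so q_j = q_i and 161 = 6q_i, giving q_i = 161/6.

26.83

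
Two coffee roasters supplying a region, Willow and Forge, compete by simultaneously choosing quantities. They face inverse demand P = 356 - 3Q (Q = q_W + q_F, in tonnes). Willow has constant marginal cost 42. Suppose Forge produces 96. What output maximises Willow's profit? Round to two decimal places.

With the rival's output fixed at 96, Willow's profit is π_W = (356 - 3·96 - 3q_W)q_W - (42q_W) = (68 - 3q_W)q_W - (42q_W).
∂π_W/∂q_W = 26 - 6q_W = 0, so q_W = 13/3.

4.33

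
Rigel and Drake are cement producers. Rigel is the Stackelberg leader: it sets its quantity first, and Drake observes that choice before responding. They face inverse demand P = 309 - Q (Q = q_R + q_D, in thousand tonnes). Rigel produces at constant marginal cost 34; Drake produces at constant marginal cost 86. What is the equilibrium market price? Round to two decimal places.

115.75

The follower Drake best-responds to any q_R: π_D = (309 - Q)q_D - 86q_D.
Follower FOC: 223 - q_R - 2q_D = 0, so q_D(q_R) = (223 - q_R)/2.
Rigel substitutes q_D(q_R) into its own profit: π_R = q_R(309 - q_R - (223 - q_R)/2) - 34q_R = (395/2 - (1/2)q_R)q_R - 34q_R.
Leader FOC: 327/2 - q_R = 0, so q_R = 327/2.
Then q_D = (223 - 327/2)/2 = 119/4.
Total output Q = 773/4, so price P = 309 - 773/4 = 463/4.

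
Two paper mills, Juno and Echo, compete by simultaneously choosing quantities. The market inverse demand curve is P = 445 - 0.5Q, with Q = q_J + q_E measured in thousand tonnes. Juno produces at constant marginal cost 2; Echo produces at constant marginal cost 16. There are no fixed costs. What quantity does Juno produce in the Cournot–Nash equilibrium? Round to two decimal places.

304.67

Juno's profit: π_J = (445 - 0.5Q)q_J - (2q_J). Setting ∂π_J/∂q_J = 0: 443 - q_J - (1/2)(q_E) = 0.
Echo's first-order condition: 429 - q_E - (1/2)(q_J) = 0.
Rearranging gives the reaction functions q_J = (443 - (1/2)q_E) and q_E = (429 - (1/2)q_J).
Substituting one into the other gives q_J = 914/3 and q_E = 830/3.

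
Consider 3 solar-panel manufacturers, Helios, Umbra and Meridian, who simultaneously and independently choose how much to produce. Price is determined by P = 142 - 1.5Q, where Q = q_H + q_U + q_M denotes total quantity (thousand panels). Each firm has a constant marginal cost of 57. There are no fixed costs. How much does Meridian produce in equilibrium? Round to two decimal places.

A representative firm's profit is π_i = q_i(142 - 1.5Q) - 57q_i.
First-order condition (treating rivals' output as given): 85 - 3q_i - (3/2)·Σ_{j≠i} q_j = 0.
With identical firms every q_j equals q_i, so Σ_{j≠i} q_j = 2q_i and 85 = 6q_i, giving q_i = 85/6.

14.17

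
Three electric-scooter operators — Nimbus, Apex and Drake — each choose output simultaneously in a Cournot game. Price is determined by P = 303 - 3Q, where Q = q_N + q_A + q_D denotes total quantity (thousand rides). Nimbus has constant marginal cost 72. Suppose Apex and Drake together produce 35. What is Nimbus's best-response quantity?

21

With rivals' combined output fixed at 35, Nimbus's profit is π_N = (303 - 3·35 - 3q_N)q_N - (72q_N) = (198 - 3q_N)q_N - (72q_N).
∂π_N/∂q_N = 126 - 6q_N = 0, so q_N = 21.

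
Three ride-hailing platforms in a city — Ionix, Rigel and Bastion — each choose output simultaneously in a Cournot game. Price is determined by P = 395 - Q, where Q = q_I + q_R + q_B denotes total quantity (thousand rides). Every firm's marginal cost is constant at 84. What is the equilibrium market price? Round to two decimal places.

Each firm earns π_i = (395 - Q)q_i - 84q_i.
First-order condition (treating rivals' output as given): 311 - 2q_i - Σ_{j≠i} q_j = 0.
By symmetry each firm produces the same amount; substituting Σ_{j≠i} q_j = 2q_i yields q_i = 311/4.
Total output Q = 933/4, so price P = 395 - 933/4 = 647/4.

161.75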